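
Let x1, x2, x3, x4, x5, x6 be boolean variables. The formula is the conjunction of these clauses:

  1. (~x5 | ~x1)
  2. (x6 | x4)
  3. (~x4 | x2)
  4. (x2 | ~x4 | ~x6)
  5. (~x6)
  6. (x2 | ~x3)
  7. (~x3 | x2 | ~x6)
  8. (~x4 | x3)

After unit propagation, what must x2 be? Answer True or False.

Unit clause (~x6) sets x6 = False.
In (x6 | x4), x6 is now false; x4 must hold, so x4 = True.
In (x2 | ~x4), ~x4 is now false; x2 must hold, so x2 = True.

True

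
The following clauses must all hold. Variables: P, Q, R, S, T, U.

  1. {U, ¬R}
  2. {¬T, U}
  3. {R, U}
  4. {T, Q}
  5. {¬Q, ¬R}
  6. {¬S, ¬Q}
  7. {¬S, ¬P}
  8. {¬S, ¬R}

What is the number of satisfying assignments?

9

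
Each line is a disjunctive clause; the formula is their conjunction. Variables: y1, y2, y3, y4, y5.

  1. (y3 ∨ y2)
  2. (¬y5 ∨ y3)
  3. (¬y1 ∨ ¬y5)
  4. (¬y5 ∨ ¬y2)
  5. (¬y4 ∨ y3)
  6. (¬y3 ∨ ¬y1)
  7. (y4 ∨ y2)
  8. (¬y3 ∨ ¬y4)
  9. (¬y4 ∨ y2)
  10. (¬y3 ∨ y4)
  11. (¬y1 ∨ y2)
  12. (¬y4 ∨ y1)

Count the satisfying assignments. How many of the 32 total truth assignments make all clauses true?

2

The models are:
  y1=0 y2=1 y3=0 y4=0 y5=0
  y1=1 y2=1 y3=0 y4=0 y5=0
That's 2 in total.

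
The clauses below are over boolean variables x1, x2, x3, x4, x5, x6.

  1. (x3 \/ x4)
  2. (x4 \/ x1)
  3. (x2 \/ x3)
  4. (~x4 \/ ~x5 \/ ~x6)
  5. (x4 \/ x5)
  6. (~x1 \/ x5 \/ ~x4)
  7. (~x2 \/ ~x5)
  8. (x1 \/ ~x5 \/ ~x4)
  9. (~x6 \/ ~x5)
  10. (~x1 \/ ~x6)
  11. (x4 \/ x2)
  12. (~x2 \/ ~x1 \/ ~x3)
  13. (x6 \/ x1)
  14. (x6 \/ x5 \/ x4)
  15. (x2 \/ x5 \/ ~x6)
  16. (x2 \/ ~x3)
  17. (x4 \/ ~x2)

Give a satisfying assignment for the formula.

x1 = False  x2 = True  x3 = True  x4 = True  x5 = False  x6 = True

Check each clause:
  1. (x3 \/ x4) — x3 is true.
  2. (x1 \/ x4) — x4 is true.
  3. (x3 \/ x2) — x2 is true.
  4. (~x5 \/ ~x6 \/ ~x4) — ~x5 is true.
  5. (x4 \/ x5) — x4 is true.
  6. (~x4 \/ ~x1 \/ x5) — ~x1 is true.
  7. (~x5 \/ ~x2) — ~x5 is true.
  8. (x1 \/ ~x4 \/ ~x5) — ~x5 is true.
  9. (~x6 \/ ~x5) — ~x5 is true.
  10. (~x1 \/ ~x6) — ~x1 is true.
  11. (x4 \/ x2) — x2 is true.
  12. (~x3 \/ ~x2 \/ ~x1) — ~x1 is true.
  13. (x6 \/ x1) — x6 is true.
  14. (x5 \/ x6 \/ x4) — x4 is true.
  15. (x2 \/ ~x6 \/ x5) — x2 is true.
  16. (~x3 \/ x2) — x2 is true.
  17. (x4 \/ ~x2) — x4 is true.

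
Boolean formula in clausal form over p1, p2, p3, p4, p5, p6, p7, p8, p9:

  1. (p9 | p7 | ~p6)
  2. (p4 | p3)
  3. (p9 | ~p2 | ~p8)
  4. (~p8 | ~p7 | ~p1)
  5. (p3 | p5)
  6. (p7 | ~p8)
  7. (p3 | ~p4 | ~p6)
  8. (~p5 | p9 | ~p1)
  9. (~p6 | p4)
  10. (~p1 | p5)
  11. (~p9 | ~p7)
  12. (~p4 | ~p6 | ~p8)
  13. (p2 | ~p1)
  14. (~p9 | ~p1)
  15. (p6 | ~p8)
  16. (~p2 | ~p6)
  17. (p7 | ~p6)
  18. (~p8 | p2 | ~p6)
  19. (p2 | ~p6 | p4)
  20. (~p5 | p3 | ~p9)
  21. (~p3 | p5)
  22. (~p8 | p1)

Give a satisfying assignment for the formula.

p1 = False  p2 = True  p3 = True  p4 = False  p5 = True  p6 = False  p7 = False  p8 = False  p9 = True

Pure literal: p8 appears only negated; assign p8 = False.
Set p1 = False and propagate.
Set p2 = True and propagate.
  then p6 is forced to False.
The remaining clauses are satisfied by p3 = True, p4 = False, p5 = True, p7 = False, p9 = True.
Every clause has at least one true literal under this assignment.
Check each clause:
  1. (p7 | p9 | ~p6) — p9 is true.
  2. (p4 | p3) — p3 is true.
  3. (~p8 | p9 | ~p2) — ~p8 is true.
  4. (~p1 | ~p7 | ~p8) — ~p8 is true.
  5. (p5 | p3) — p3 is true.
  6. (p7 | ~p8) — ~p8 is true.
  7. (~p6 | ~p4 | p3) — ~p6 is true.
  8. (~p1 | ~p5 | p9) — p9 is true.
  9. (~p6 | p4) — ~p6 is true.
  10. (~p1 | p5) — p5 is true.
  11. (~p9 | ~p7) — ~p7 is true.
  12. (~p4 | ~p6 | ~p8) — ~p8 is true.
  13. (~p1 | p2) — p2 is true.
  14. (~p1 | ~p9) — ~p1 is true.
  15. (~p8 | p6) — ~p8 is true.
  16. (~p2 | ~p6) — ~p6 is true.
  17. (~p6 | p7) — ~p6 is true.
  18. (p2 | ~p6 | ~p8) — ~p8 is true.
  19. (~p6 | p2 | p4) — p2 is true.
  20. (~p9 | ~p5 | p3) — p3 is true.
  21. (p5 | ~p3) — p5 is true.
  22. (p1 | ~p8) — ~p8 is true.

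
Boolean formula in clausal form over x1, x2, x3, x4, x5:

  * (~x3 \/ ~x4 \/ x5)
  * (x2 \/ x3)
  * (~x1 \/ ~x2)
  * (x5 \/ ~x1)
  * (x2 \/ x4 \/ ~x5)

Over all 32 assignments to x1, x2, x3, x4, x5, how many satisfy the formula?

10

Split on x2, then x5.
  x2=T, x5=T: remaining (x1,x3,x4) ∈ {(F,F,F); (F,F,T); (F,T,F); (F,T,T)} — 4.
  x2=T, x5=F: remaining (x1,x3,x4) ∈ {(F,F,F); (F,F,T); (F,T,F)} — 3.
  x2=F, x5=T: remaining (x1,x3,x4) ∈ {(F,T,T); (T,T,T)} — 2.
  x2=F, x5=F: remaining (x1,x3,x4) ∈ {(F,T,F)} — 1.
Total: 4 + 3 + 2 + 1 = 10.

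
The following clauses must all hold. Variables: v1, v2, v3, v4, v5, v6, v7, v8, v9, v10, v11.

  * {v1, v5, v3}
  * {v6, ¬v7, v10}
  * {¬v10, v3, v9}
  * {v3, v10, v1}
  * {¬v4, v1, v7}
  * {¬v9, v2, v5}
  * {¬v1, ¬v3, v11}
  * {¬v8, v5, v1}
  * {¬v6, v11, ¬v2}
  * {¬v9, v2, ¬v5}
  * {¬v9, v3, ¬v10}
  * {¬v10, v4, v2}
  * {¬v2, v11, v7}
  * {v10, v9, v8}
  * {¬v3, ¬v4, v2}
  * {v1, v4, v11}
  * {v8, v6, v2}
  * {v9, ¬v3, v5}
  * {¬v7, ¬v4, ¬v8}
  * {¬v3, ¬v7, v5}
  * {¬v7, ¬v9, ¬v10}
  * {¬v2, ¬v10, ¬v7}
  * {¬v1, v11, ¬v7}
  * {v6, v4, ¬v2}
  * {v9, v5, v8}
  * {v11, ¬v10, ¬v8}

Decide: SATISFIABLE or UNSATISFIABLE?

SATISFIABLE

v11 occurs only positively in the remaining clauses — set v11 = True.
Set v1 = True and propagate.
Branch on v2: take v2 = True.
For the remaining variables, v3 = False, v4 = False, v5 = True, v6 = True, v7 = False, v8 = True, v9 = True, v10 = False works.
So v1=True  v2=True  v3=False  v4=False  v5=True  v6=True  v7=False  v8=True  v9=True  v10=False  v11=True is a satisfying assignment.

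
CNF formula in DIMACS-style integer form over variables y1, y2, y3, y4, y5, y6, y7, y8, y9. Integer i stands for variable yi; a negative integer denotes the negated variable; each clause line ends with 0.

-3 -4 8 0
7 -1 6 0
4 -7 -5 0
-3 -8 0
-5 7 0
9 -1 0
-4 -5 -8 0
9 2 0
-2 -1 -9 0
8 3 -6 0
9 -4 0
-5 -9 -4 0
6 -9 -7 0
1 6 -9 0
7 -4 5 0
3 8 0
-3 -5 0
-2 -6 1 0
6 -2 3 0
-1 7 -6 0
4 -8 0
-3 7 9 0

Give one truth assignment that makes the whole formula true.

Set y1 = False and propagate.
Branch on y2: take y2 = False.
  then y9 is forced to True.
  then y6 is forced to True.
Branch on y3: take y3 = True.
  then y8 is forced to False.
  then y4 is forced to False.
  then y5 is forced to False.
y7 is now unconstrained; take y7 = False.
Every clause has at least one true literal under this assignment.
Check each clause:
  1. (~y4 | ~y3 | y8) — ~y4 is true.
  2. (y7 | ~y1 | y6) — y6 is true.
  3. (y4 | ~y5 | ~y7) — ~y7 is true.
  4. (~y8 | ~y3) — ~y8 is true.
  5. (y7 | ~y5) — ~y5 is true.
  6. (y9 | ~y1) — y9 is true.
  7. (~y4 | ~y5 | ~y8) — ~y8 is true.
  8. (y2 | y9) — y9 is true.
  9. (~y2 | ~y1 | ~y9) — ~y1 is true.
  10. (y8 | y3 | ~y6) — y3 is true.
  11. (y9 | ~y4) — y9 is true.
  12. (~y9 | ~y4 | ~y5) — ~y5 is true.
  13. (y6 | ~y9 | ~y7) — ~y7 is true.
  14. (~y9 | y6 | y1) — y6 is true.
  15. (~y4 | y7 | y5) — ~y4 is true.
  16. (y3 | y8) — y3 is true.
  17. (~y5 | ~y3) — ~y5 is true.
  18. (~y2 | y1 | ~y6) — ~y2 is true.
  19. (y6 | y3 | ~y2) — y3 is true.
  20. (~y1 | y7 | ~y6) — ~y1 is true.
  21. (y4 | ~y8) — ~y8 is true.
  22. (y9 | ~y3 | y7) — y9 is true.

y1 = F, y2 = F, y3 = T, y4 = F, y5 = F, y6 = T, y7 = F, y8 = F, y9 = T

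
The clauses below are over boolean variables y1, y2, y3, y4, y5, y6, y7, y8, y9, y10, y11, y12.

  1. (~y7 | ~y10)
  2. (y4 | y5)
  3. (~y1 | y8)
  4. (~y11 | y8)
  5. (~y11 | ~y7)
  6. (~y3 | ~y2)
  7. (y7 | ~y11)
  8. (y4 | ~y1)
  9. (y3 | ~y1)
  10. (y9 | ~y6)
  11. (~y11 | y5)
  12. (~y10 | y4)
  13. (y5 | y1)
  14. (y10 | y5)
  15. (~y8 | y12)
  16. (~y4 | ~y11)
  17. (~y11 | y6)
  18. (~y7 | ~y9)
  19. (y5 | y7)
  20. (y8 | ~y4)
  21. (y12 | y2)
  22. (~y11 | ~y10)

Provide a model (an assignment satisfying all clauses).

Pure literal: y5 appears only positively; assign y5 = True.
Pure literal: y11 appears only negated; assign y11 = False.
Try y1 = False.
For the remaining variables, y2 = True, y3 = False, y4 = True, y6 = False, y7 = False, y8 = True, y9 = False, y10 = True, y12 = True works.

y1=False, y2=True, y3=False, y4=True, y5=True, y6=False, y7=False, y8=True, y9=False, y10=True, y11=False, y12=True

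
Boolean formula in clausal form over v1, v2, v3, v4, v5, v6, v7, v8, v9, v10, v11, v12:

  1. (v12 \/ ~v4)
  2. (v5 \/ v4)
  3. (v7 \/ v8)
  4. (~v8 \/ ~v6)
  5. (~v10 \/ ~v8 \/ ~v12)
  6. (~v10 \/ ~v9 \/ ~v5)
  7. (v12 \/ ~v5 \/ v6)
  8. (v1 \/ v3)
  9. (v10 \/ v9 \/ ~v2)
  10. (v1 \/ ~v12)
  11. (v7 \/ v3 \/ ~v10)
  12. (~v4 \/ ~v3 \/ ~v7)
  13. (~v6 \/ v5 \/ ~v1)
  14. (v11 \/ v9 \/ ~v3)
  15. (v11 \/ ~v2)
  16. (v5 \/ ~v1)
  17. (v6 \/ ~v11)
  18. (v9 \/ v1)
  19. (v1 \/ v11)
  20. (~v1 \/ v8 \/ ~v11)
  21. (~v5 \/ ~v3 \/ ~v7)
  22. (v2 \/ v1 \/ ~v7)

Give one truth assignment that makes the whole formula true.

v1 = T, v2 = F, v3 = F, v4 = T, v5 = T, v6 = F, v7 = T, v8 = F, v9 = F, v10 = T, v11 = F, v12 = T

Set v1 = True and propagate.
  then v5 is forced to True.
Branch on v2: take v2 = False.
For the remaining variables, v3 = False, v4 = True, v6 = False, v7 = True, v8 = False, v9 = False, v10 = True, v11 = False, v12 = True works.
Check each clause:
  1. (v12 \/ ~v4) — v12 is true.
  2. (v5 \/ v4) — v4 is true.
  3. (v8 \/ v7) — v7 is true.
  4. (~v8 \/ ~v6) — ~v8 is true.
  5. (~v12 \/ ~v10 \/ ~v8) — ~v8 is true.
  6. (~v10 \/ ~v5 \/ ~v9) — ~v9 is true.
  7. (v12 \/ v6 \/ ~v5) — v12 is true.
  8. (v3 \/ v1) — v1 is true.
  9. (~v2 \/ v10 \/ v9) — v10 is true.
  10. (v1 \/ ~v12) — v1 is true.
  11. (v7 \/ v3 \/ ~v10) — v7 is true.
  12. (~v7 \/ ~v4 \/ ~v3) — ~v3 is true.
  13. (v5 \/ ~v6 \/ ~v1) — ~v6 is true.
  14. (~v3 \/ v9 \/ v11) — ~v3 is true.
  15. (~v2 \/ v11) — ~v2 is true.
  16. (v5 \/ ~v1) — v5 is true.
  17. (v6 \/ ~v11) — ~v11 is true.
  18. (v9 \/ v1) — v1 is true.
  19. (v1 \/ v11) — v1 is true.
  20. (~v1 \/ ~v11 \/ v8) — ~v11 is true.
  21. (~v7 \/ ~v3 \/ ~v5) — ~v3 is true.
  22. (v1 \/ ~v7 \/ v2) — v1 is true.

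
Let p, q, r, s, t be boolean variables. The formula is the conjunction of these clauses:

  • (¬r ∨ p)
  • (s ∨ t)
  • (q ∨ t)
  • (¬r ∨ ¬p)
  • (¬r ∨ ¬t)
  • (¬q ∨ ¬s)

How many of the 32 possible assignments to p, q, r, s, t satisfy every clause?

6

Satisfying assignments:
  p=F q=F r=F s=F t=T
  p=F q=F r=F s=T t=T
  p=F q=T r=F s=F t=T
  p=T q=F r=F s=F t=T
  p=T q=F r=F s=T t=T
  p=T q=T r=F s=F t=T
Count: 6.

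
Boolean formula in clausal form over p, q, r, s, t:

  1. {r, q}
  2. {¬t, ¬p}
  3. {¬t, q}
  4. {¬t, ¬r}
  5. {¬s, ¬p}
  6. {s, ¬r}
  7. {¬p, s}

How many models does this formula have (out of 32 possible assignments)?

The models are:
  p=F q=F r=T s=T t=F
  p=F q=T r=F s=F t=F
  p=F q=T r=F s=F t=T
  p=F q=T r=F s=T t=F
  p=F q=T r=F s=T t=T
  p=F q=T r=T s=T t=F
Count: 6.

6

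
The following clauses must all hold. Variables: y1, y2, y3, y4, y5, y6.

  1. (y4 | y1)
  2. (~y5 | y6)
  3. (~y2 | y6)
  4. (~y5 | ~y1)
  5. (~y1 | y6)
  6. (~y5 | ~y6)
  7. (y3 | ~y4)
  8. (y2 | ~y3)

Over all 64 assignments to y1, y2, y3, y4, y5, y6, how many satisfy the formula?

Satisfying assignments:
  y1=F y2=T y3=T y4=T y5=F y6=T
  y1=T y2=F y3=F y4=F y5=F y6=T
  y1=T y2=T y3=F y4=F y5=F y6=T
  y1=T y2=T y3=T y4=F y5=F y6=T
  y1=T y2=T y3=T y4=T y5=F y6=T
Count: 5.

5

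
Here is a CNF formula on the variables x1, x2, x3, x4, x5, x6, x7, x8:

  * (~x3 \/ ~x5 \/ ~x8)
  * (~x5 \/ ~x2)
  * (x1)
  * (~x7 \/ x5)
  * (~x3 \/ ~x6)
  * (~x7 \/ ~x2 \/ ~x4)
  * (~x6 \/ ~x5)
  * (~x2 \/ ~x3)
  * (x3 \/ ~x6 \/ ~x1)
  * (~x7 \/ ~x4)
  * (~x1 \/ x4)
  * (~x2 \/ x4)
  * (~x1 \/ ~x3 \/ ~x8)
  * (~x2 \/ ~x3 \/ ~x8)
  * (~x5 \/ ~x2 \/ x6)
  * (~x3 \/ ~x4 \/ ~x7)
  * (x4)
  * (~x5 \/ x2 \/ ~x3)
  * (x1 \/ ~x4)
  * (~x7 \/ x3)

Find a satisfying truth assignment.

x1=T, x2=F, x3=F, x4=T, x5=T, x6=F, x7=F, x8=T

The clause (x1) is unit: x1 must be True.
Unit propagation: (x4) forces x4 = True.
(~x7) is a unit clause, so x7 = False.
Set x2 = False and propagate.
For the remaining variables, x3 = False, x5 = True, x6 = False, x8 = True works.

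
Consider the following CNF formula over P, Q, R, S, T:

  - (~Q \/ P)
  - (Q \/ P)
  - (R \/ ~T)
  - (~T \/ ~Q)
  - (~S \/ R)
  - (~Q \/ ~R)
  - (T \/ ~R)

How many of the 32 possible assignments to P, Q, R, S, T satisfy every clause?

4

Satisfying assignments:
  P=1 Q=0 R=0 S=0 T=0
  P=1 Q=0 R=1 S=0 T=1
  P=1 Q=0 R=1 S=1 T=1
  P=1 Q=1 R=0 S=0 T=0
Count: 4.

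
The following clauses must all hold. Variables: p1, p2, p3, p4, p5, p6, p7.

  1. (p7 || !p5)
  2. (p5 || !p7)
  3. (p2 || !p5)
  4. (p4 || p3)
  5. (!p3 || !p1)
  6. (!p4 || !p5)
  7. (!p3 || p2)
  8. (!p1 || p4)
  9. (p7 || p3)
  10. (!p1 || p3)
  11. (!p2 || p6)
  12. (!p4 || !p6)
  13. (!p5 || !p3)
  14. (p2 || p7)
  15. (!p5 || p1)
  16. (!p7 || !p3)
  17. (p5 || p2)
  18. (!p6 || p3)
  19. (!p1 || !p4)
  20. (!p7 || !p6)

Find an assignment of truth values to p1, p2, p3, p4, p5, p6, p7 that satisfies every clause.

p1=F, p2=T, p3=T, p4=F, p5=F, p6=T, p7=F

Branch on p1: take p1 = False.
  then p5 is forced to False.
  then p7 is forced to False.
  then p3 is forced to True.
  then p2 is forced to True.
  then p6 is forced to True.
  then p4 is forced to False.
Check each clause:
  1. (!p5 || p7) — !p5 is true.
  2. (p5 || !p7) — !p7 is true.
  3. (!p5 || p2) — p2 is true.
  4. (p3 || p4) — p3 is true.
  5. (!p3 || !p1) — !p1 is true.
  6. (!p5 || !p4) — !p5 is true.
  7. (p2 || !p3) — p2 is true.
  8. (p4 || !p1) — !p1 is true.
  9. (p7 || p3) — p3 is true.
  10. (p3 || !p1) — p3 is true.
  11. (p6 || !p2) — p6 is true.
  12. (!p6 || !p4) — !p4 is true.
  13. (!p5 || !p3) — !p5 is true.
  14. (p2 || p7) — p2 is true.
  15. (!p5 || p1) — !p5 is true.
  16. (!p3 || !p7) — !p7 is true.
  17. (p2 || p5) — p2 is true.
  18. (!p6 || p3) — p3 is true.
  19. (!p4 || !p1) — !p4 is true.
  20. (!p7 || !p6) — !p7 is true.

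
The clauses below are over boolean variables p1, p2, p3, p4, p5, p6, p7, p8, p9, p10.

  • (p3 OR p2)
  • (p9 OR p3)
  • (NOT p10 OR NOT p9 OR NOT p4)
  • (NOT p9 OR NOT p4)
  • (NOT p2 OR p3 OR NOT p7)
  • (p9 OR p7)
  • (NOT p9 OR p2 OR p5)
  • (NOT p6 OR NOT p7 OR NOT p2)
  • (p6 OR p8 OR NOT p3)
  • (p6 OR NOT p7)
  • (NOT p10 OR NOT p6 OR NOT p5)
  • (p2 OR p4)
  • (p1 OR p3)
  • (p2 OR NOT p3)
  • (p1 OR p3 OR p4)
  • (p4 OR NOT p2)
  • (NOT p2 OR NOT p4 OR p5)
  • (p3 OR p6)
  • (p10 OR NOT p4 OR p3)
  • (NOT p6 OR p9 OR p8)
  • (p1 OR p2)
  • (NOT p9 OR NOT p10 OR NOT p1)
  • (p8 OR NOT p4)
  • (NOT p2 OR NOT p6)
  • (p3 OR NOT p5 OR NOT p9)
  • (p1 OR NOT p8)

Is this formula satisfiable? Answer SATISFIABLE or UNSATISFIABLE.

UNSATISFIABLE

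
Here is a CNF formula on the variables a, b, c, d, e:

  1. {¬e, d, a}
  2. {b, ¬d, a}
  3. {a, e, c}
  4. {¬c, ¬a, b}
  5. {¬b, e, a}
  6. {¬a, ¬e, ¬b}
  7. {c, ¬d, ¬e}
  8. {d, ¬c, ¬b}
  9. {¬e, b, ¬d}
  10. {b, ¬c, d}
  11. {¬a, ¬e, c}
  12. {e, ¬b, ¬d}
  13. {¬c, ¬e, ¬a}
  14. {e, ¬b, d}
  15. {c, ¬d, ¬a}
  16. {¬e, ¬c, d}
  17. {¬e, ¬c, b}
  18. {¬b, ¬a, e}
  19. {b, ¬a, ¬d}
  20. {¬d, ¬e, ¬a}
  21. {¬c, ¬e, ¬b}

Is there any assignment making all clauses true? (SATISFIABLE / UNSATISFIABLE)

Try a = True.
Set b = False and propagate.
  then c is forced to False.
  then e is forced to False.
  then d is forced to False.
So a = T  b = F  c = F  d = F  e = F is a satisfying assignment.

SATISFIABLE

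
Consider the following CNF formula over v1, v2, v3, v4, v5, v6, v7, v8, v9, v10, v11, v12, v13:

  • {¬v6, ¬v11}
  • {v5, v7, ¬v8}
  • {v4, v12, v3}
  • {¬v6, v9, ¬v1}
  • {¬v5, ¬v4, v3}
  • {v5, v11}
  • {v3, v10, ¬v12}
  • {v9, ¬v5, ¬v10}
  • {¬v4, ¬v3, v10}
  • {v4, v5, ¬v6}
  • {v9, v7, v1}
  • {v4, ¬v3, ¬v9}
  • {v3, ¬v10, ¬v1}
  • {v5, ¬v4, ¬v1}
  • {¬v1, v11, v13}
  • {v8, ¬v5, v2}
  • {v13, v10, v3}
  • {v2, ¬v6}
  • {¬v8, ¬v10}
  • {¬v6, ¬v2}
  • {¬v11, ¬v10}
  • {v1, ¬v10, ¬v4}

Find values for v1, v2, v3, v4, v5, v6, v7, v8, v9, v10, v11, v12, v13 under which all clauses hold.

v1 = False, v2 = False, v3 = True, v4 = False, v5 = True, v6 = False, v7 = True, v8 = True, v9 = False, v10 = False, v11 = True, v12 = True, v13 = True

v6 occurs only negated in the remaining clauses — set v6 = False.
Pure literal: v7 appears only positively; assign v7 = True.
Try v1 = False.
Try v2 = False.
Try v3 = True.
The remaining clauses are satisfied by v4 = False, v5 = True, v8 = True, v9 = False, v10 = False, v11 = True, v12 = True, v13 = True.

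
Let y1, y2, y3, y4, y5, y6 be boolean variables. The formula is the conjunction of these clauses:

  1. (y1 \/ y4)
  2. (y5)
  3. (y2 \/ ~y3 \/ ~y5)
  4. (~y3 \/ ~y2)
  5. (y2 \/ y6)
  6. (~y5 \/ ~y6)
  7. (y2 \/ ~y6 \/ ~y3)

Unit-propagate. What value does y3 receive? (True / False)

False

Unit clause (y5) sets y5 = True.
(~y5 \/ ~y6): since y5 = True, the clause reduces to (~y6). y6 = False.
In (y6 \/ y2), y6 is now false; y2 must hold, so y2 = True.
From (~y3 \/ ~y2) and y2 = True: y3 = False.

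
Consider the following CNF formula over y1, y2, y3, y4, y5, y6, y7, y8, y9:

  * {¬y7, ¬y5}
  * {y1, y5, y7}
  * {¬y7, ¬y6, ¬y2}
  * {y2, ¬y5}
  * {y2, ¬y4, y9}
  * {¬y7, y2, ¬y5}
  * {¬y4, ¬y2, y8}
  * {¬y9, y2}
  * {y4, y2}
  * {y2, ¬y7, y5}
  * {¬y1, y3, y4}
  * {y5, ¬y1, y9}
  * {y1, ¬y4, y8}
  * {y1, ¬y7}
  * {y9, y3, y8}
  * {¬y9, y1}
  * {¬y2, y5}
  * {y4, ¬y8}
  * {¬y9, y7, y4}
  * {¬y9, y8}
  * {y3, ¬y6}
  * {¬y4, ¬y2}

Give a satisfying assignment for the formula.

y1 = True, y2 = True, y3 = True, y4 = False, y5 = True, y6 = False, y7 = False, y8 = False, y9 = False

y3 occurs only positively in the remaining clauses — set y3 = True.
y6 occurs only negated in the remaining clauses — set y6 = False.
Try y1 = True.
Branch on y2: take y2 = True.
  then y5 is forced to True.
  then y7 is forced to False.
  then y4 is forced to False.
  then y8 is forced to False.
  then y9 is forced to False.
Every clause has at least one true literal under this assignment.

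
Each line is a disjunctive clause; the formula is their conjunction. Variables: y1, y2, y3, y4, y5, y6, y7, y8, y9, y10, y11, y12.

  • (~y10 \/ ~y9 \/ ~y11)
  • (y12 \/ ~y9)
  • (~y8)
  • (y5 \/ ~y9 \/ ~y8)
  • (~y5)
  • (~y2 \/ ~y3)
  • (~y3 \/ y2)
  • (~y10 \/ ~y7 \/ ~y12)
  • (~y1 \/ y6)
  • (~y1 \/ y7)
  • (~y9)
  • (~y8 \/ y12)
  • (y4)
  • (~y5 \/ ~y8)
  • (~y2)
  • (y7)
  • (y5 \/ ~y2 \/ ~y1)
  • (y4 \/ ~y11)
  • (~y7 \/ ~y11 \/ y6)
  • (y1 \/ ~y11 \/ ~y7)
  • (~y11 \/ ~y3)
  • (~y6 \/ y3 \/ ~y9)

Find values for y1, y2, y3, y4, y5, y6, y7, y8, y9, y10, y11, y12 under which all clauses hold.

y1=0  y2=0  y3=0  y4=1  y5=0  y6=1  y7=1  y8=0  y9=0  y10=0  y11=0  y12=0

Check each clause:
  1. (~y11 \/ ~y10 \/ ~y9) — ~y11 is true.
  2. (~y9 \/ y12) — ~y9 is true.
  3. (~y8) — ~y8 is true.
  4. (~y8 \/ ~y9 \/ y5) — ~y8 is true.
  5. (~y5) — ~y5 is true.
  6. (~y2 \/ ~y3) — ~y3 is true.
  7. (y2 \/ ~y3) — ~y3 is true.
  8. (~y12 \/ ~y7 \/ ~y10) — ~y12 is true.
  9. (~y1 \/ y6) — y6 is true.
  10. (y7 \/ ~y1) — ~y1 is true.
  11. (~y9) — ~y9 is true.
  12. (y12 \/ ~y8) — ~y8 is true.
  13. (y4) — y4 is true.
  14. (~y5 \/ ~y8) — ~y8 is true.
  15. (~y2) — ~y2 is true.
  16. (y7) — y7 is true.
  17. (~y2 \/ ~y1 \/ y5) — ~y1 is true.
  18. (y4 \/ ~y11) — y4 is true.
  19. (~y7 \/ y6 \/ ~y11) — ~y11 is true.
  20. (~y11 \/ y1 \/ ~y7) — ~y11 is true.
  21. (~y3 \/ ~y11) — ~y3 is true.
  22. (~y6 \/ y3 \/ ~y9) — ~y9 is true.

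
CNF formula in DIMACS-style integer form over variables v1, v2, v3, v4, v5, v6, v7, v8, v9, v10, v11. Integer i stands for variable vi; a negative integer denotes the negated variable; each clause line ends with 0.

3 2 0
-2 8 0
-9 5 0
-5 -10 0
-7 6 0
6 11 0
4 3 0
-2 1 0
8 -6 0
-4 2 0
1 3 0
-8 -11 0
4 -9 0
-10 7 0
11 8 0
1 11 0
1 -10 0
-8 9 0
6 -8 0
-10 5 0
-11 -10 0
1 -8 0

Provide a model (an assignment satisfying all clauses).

v1 = True  v2 = False  v3 = True  v4 = False  v5 = False  v6 = False  v7 = False  v8 = False  v9 = False  v10 = False  v11 = True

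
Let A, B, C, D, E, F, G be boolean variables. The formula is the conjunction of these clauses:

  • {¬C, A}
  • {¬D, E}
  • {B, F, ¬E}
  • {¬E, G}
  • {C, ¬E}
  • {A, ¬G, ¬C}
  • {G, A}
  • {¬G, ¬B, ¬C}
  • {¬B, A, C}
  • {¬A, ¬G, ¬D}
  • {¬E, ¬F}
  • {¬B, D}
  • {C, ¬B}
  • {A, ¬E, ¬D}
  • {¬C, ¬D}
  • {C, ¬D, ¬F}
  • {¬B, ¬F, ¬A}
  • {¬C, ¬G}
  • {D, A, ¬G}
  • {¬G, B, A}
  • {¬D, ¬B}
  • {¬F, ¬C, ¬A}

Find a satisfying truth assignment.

A=1, B=0, C=0, D=0, E=0, F=1, G=0

Check each clause:
  1. {¬C, A} — A is true.
  2. {¬D, E} — ¬D is true.
  3. {F, ¬E, B} — ¬E is true.
  4. {¬E, G} — ¬E is true.
  5. {¬E, C} — ¬E is true.
  6. {A, ¬G, ¬C} — A is true.
  7. {G, A} — A is true.
  8. {¬G, ¬C, ¬B} — ¬G is true.
  9. {C, A, ¬B} — A is true.
  10. {¬D, ¬G, ¬A} — ¬G is true.
  11. {¬E, ¬F} — ¬E is true.
  12. {D, ¬B} — ¬B is true.
  13. {¬B, C} — ¬B is true.
  14. {A, ¬E, ¬D} — A is true.
  15. {¬C, ¬D} — ¬D is true.
  16. {¬F, C, ¬D} — ¬D is true.
  17. {¬A, ¬B, ¬F} — ¬B is true.
  18. {¬C, ¬G} — ¬G is true.
  19. {¬G, A, D} — ¬G is true.
  20. {A, B, ¬G} — ¬G is true.
  21. {¬B, ¬D} — ¬D is true.
  22. {¬A, ¬F, ¬C} — ¬C is true.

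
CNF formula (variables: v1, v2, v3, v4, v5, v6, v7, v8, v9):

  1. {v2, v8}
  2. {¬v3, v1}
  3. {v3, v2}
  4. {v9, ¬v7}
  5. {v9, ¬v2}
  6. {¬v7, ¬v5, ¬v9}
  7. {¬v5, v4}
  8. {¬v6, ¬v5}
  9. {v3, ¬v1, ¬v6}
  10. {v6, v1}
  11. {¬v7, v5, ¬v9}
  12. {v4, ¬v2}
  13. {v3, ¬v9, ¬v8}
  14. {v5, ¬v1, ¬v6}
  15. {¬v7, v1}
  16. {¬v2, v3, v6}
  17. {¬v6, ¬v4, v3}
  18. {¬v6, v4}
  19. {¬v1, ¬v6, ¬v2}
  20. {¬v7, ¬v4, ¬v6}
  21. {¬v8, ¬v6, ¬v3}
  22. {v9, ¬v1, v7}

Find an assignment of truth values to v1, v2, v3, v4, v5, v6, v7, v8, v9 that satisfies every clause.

v1=1, v2=1, v3=1, v4=1, v5=1, v6=0, v7=0, v8=0, v9=1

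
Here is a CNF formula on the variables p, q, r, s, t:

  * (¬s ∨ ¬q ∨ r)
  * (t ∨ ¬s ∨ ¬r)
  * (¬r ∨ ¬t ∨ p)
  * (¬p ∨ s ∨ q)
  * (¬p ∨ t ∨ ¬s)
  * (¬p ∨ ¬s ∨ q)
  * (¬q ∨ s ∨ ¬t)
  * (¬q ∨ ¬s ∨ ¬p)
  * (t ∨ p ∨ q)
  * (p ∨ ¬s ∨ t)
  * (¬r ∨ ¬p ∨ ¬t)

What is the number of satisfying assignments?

Satisfying assignments:
  p=0 q=0 r=0 s=0 t=1
  p=0 q=0 r=0 s=1 t=1
  p=0 q=1 r=0 s=0 t=0
  p=0 q=1 r=1 s=0 t=0
  p=1 q=1 r=0 s=0 t=0
  p=1 q=1 r=1 s=0 t=0
That's 6 in total.

6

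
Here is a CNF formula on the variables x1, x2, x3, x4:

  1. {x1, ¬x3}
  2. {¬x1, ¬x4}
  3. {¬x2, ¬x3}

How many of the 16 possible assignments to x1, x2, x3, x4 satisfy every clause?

The models are:
  x1=0 x2=0 x3=0 x4=0
  x1=0 x2=0 x3=0 x4=1
  x1=0 x2=1 x3=0 x4=0
  x1=0 x2=1 x3=0 x4=1
  x1=1 x2=0 x3=0 x4=0
  x1=1 x2=0 x3=1 x4=0
  x1=1 x2=1 x3=0 x4=0
Count: 7.

7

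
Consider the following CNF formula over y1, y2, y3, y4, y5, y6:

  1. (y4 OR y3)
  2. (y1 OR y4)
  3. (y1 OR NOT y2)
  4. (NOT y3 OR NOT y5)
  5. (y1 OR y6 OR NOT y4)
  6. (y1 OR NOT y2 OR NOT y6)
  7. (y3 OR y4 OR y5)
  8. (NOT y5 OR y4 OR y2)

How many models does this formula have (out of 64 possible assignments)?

19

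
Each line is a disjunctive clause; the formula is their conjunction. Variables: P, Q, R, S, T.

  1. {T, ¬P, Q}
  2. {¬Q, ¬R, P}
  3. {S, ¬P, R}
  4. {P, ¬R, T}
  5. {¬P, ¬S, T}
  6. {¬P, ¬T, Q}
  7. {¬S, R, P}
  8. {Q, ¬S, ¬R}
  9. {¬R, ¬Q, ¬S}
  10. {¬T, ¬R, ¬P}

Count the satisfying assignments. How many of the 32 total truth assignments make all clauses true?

7

Satisfying assignments:
  P=F Q=F R=F S=F T=F
  P=F Q=F R=F S=F T=T
  P=F Q=F R=T S=F T=T
  P=F Q=T R=F S=F T=F
  P=F Q=T R=F S=F T=T
  P=T Q=T R=F S=T T=T
  P=T Q=T R=T S=F T=F
Count: 7.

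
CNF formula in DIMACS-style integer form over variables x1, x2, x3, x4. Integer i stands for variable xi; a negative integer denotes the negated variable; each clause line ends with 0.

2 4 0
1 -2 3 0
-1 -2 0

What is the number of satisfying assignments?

6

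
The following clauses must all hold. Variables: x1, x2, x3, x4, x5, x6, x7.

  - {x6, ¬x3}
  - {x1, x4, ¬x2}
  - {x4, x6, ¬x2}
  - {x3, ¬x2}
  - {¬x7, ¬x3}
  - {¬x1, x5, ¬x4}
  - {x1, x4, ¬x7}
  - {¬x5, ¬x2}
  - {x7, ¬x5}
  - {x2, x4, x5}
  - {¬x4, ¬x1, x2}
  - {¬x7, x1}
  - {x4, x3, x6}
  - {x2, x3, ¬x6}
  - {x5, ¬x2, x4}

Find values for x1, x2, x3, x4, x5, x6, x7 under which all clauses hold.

x1 = F, x2 = F, x3 = T, x4 = T, x5 = F, x6 = T, x7 = F

Check each clause:
  1. {¬x3, x6} — x6 is true.
  2. {x1, ¬x2, x4} — x4 is true.
  3. {x4, ¬x2, x6} — x4 is true.
  4. {¬x2, x3} — x3 is true.
  5. {¬x7, ¬x3} — ¬x7 is true.
  6. {¬x4, x5, ¬x1} — ¬x1 is true.
  7. {x1, x4, ¬x7} — x4 is true.
  8. {¬x5, ¬x2} — ¬x5 is true.
  9. {x7, ¬x5} — ¬x5 is true.
  10. {x4, x5, x2} — x4 is true.
  11. {¬x1, x2, ¬x4} — ¬x1 is true.
  12. {¬x7, x1} — ¬x7 is true.
  13. {x3, x6, x4} — x3 is true.
  14. {¬x6, x2, x3} — x3 is true.
  15. {x4, ¬x2, x5} — x4 is true.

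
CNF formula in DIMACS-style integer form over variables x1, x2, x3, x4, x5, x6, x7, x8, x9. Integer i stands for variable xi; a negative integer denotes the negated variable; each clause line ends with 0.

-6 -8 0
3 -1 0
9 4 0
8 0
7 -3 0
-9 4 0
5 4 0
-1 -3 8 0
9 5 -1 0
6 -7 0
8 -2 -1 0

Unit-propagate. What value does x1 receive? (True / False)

Unit clause (x8) sets x8 = True.
(~x8 | ~x6): since x8 = True, the clause reduces to (~x6). x6 = False.
In (~x7 | x6), x6 is now false; ~x7 must hold, so x7 = False.
In (x7 | ~x3), x7 is now false; ~x3 must hold, so x3 = False.
(~x1 | x3): since x3 = False, the clause reduces to (~x1). x1 = False.

False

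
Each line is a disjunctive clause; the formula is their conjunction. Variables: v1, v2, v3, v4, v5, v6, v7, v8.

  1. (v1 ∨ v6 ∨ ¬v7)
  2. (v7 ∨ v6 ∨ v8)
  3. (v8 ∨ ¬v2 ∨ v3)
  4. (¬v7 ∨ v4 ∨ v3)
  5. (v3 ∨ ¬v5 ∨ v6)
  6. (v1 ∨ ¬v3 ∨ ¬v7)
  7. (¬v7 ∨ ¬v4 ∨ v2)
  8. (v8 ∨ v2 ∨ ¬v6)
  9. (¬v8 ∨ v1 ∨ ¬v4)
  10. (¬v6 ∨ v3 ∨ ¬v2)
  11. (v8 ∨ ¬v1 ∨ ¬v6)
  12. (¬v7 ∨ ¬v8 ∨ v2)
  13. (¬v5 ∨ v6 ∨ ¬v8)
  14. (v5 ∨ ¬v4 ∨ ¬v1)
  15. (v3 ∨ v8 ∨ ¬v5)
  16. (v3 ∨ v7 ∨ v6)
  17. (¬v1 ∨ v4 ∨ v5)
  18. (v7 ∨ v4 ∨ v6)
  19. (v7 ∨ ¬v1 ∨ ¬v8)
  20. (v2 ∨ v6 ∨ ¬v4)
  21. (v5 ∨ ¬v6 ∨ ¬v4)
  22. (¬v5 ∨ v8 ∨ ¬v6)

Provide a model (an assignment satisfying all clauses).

v1=False, v2=True, v3=True, v4=False, v5=False, v6=True, v7=False, v8=False

Branch on v1: take v1 = False.
Set v2 = True and propagate.
Try v3 = True.
  then v7 is forced to False.
For the remaining variables, v4 = False, v5 = False, v6 = True, v8 = False works.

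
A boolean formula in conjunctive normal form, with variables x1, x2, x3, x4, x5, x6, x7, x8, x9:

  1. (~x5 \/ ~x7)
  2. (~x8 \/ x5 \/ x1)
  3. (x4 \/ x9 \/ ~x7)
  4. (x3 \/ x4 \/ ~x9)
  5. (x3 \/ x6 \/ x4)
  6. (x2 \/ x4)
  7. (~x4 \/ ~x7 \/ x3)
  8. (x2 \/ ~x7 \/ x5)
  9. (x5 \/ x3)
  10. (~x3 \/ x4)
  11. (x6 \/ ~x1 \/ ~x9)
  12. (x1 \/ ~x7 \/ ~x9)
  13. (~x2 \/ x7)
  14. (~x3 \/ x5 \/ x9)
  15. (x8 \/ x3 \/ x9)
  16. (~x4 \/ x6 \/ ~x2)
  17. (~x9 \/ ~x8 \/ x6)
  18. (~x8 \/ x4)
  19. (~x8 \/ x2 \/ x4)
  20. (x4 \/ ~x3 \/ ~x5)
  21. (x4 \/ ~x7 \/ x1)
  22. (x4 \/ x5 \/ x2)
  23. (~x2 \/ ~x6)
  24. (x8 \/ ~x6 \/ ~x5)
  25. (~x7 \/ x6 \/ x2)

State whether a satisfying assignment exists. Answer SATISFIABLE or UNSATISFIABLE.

SATISFIABLE

Try x1 = True.
The remaining clauses are satisfied by x2 = False, x3 = False, x4 = True, x5 = True, x6 = True, x7 = False, x8 = True, x9 = False.
So x1=T, x2=F, x3=F, x4=T, x5=T, x6=T, x7=F, x8=T, x9=F is a satisfying assignment.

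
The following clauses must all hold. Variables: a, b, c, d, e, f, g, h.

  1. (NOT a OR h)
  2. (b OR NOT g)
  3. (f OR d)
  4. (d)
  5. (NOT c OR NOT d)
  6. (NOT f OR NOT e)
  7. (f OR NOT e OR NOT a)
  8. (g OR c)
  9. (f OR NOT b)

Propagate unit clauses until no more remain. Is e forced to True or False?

False

(d) stands alone — d = True.
From (NOT d OR NOT c) and d = True: c = False.
In (c OR g), c is now false; g must hold, so g = True.
(NOT g OR b) with g = True leaves only b, so b = True.
(NOT b OR f) with b = True leaves only f, so f = True.
(NOT e OR NOT f): since f = True, the clause reduces to (NOT e). e = False.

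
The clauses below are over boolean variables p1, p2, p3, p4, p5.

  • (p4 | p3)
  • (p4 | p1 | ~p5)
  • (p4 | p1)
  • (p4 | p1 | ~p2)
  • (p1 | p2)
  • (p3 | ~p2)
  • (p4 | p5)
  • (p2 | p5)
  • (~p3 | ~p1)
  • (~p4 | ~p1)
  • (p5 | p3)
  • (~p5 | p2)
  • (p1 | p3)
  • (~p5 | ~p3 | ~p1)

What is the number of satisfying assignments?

2

The models are:
  p1=0 p2=1 p3=1 p4=1 p5=0
  p1=0 p2=1 p3=1 p4=1 p5=1
That's 2 in total.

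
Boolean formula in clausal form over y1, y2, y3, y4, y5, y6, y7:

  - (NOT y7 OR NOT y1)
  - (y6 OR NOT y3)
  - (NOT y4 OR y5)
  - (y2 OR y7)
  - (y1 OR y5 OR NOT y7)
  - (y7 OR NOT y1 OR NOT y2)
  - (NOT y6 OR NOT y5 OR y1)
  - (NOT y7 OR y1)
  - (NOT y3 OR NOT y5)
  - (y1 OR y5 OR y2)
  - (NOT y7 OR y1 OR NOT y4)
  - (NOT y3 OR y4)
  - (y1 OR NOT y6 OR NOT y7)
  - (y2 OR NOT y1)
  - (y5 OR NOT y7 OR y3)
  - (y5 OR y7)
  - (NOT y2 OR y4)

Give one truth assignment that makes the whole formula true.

y1=0  y2=1  y3=0  y4=1  y5=1  y6=0  y7=0

Check each clause:
  1. (NOT y7 OR NOT y1) — NOT y7 is true.
  2. (NOT y3 OR y6) — NOT y3 is true.
  3. (NOT y4 OR y5) — y5 is true.
  4. (y7 OR y2) — y2 is true.
  5. (NOT y7 OR y1 OR y5) — NOT y7 is true.
  6. (y7 OR NOT y1 OR NOT y2) — NOT y1 is true.
  7. (NOT y5 OR NOT y6 OR y1) — NOT y6 is true.
  8. (NOT y7 OR y1) — NOT y7 is true.
  9. (NOT y5 OR NOT y3) — NOT y3 is true.
  10. (y5 OR y1 OR y2) — y2 is true.
  11. (NOT y7 OR NOT y4 OR y1) — NOT y7 is true.
  12. (y4 OR NOT y3) — y4 is true.
  13. (y1 OR NOT y6 OR NOT y7) — NOT y6 is true.
  14. (NOT y1 OR y2) — y2 is true.
  15. (NOT y7 OR y5 OR y3) — NOT y7 is true.
  16. (y5 OR y7) — y5 is true.
  17. (NOT y2 OR y4) — y4 is true.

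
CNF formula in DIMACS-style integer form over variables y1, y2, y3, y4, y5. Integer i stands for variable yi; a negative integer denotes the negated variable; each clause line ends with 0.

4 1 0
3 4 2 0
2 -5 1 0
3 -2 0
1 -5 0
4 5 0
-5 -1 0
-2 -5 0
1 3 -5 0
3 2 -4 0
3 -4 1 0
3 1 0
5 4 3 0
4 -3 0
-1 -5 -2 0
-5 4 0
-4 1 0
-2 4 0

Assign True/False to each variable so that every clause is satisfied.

Try y1 = True.
  then y5 is forced to False.
  then y4 is forced to True.
Try y2 = False.
  then y3 is forced to True.
Every clause has at least one true literal under this assignment.

y1 = 1, y2 = 0, y3 = 1, y4 = 1, y5 = 0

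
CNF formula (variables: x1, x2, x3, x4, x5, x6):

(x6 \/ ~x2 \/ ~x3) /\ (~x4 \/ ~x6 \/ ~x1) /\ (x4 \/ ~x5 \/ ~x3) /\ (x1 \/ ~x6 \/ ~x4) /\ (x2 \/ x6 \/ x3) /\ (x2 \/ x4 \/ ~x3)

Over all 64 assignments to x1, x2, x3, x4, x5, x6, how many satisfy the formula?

Split on x3, then x4.
  x3=1, x4=1: remaining (x1,x2,x5,x6) ∈ {(0,0,0,0); (0,0,1,0); (1,0,0,0); (1,0,1,0)} — 4.
  x3=1, x4=0: remaining (x1,x2,x5,x6) ∈ {(0,1,0,1); (1,1,0,1)} — 2.
  x3=0, x4=1: remaining (x1,x2,x5,x6) ∈ {(0,1,0,0); (0,1,1,0); (1,1,0,0); (1,1,1,0)} — 4.
  x3=0, x4=0: x1, x5 free; 3 ways for (x2,x6) × 2^2 = 12.
Total: 4 + 2 + 4 + 12 = 22.

22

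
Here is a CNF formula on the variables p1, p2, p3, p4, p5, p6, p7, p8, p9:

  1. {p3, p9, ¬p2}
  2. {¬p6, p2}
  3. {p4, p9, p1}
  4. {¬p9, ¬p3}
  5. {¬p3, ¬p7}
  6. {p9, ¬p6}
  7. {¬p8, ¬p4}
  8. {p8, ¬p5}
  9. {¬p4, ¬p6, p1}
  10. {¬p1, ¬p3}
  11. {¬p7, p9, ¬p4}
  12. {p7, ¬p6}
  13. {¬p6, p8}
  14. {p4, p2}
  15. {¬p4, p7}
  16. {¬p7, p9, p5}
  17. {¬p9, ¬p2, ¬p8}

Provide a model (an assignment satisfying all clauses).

p6 occurs only negated in the remaining clauses — set p6 = False.
Set p1 = False and propagate.
The remaining clauses are satisfied by p2 = False, p3 = False, p4 = True, p5 = False, p7 = True, p8 = False, p9 = True.
Every clause has at least one true literal under this assignment.

p1 = 0, p2 = 0, p3 = 0, p4 = 1, p5 = 0, p6 = 0, p7 = 1, p8 = 0, p9 = 1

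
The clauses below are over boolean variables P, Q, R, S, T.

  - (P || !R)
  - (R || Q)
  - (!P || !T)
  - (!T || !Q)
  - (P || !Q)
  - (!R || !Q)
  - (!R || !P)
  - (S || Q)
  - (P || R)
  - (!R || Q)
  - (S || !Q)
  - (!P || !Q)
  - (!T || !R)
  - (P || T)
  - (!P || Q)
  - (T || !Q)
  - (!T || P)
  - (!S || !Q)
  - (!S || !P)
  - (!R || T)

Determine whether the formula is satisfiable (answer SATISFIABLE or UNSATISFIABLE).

Q = True:
  propagation gives T=False; an empty clause results — contradiction.
Q = False:
  propagation gives R=True; an empty clause results — contradiction.
Every branch closes, so no satisfying assignment exists.

UNSATISFIABLE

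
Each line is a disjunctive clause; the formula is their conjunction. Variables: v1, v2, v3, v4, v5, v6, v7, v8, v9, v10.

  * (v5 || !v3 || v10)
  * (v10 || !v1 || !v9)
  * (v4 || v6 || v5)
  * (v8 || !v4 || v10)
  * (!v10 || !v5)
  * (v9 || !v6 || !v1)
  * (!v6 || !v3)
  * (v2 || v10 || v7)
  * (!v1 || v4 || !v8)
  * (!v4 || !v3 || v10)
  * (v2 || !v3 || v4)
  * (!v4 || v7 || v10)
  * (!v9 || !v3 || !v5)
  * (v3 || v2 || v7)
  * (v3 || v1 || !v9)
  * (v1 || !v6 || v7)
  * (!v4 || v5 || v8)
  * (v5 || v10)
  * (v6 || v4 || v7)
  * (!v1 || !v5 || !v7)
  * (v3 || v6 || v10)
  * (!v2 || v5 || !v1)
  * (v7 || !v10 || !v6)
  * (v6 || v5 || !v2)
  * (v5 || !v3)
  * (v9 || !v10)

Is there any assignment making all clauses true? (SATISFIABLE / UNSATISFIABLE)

Set v1 = False and propagate.
Branch on v2: take v2 = False.
The remaining clauses are satisfied by v3 = False, v4 = True, v5 = True, v6 = True, v7 = True, v8 = True, v9 = False, v10 = False.
So v1 = F, v2 = F, v3 = F, v4 = T, v5 = T, v6 = T, v7 = T, v8 = T, v9 = F, v10 = F is a satisfying assignment.

SATISFIABLE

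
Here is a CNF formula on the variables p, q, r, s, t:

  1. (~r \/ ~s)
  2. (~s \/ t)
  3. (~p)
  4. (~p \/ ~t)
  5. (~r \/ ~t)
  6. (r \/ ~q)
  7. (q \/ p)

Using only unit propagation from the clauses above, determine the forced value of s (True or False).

False

(~p) stands alone — p = False.
(p \/ q) with p = False leaves only q, so q = True.
(~q \/ r): since q = True, the clause reduces to (r). r = True.
(~r \/ ~s) with r = True leaves only ~s, so s = False.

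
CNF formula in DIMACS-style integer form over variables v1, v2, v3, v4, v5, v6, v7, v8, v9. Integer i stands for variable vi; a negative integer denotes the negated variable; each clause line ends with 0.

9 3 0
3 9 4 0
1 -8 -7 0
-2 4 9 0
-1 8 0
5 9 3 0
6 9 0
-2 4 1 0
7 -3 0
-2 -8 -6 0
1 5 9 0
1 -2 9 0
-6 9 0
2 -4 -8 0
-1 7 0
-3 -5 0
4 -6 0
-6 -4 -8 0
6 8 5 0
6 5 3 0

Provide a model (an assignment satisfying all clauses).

v9 occurs only positively in the remaining clauses — set v9 = True.
Try v1 = False.
For the remaining variables, v2 = False, v3 = False, v4 = True, v5 = False, v6 = True, v7 = False, v8 = False works.
Every clause has at least one true literal under this assignment.

v1=False, v2=False, v3=False, v4=True, v5=False, v6=True, v7=False, v8=False, v9=True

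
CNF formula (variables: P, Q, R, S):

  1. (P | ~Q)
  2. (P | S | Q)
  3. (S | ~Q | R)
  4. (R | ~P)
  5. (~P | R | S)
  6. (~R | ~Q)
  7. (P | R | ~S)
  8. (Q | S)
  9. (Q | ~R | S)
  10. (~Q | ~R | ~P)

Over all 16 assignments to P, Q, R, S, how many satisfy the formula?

2

The models are:
  P=0 Q=0 R=1 S=1
  P=1 Q=0 R=1 S=1
That's 2 in total.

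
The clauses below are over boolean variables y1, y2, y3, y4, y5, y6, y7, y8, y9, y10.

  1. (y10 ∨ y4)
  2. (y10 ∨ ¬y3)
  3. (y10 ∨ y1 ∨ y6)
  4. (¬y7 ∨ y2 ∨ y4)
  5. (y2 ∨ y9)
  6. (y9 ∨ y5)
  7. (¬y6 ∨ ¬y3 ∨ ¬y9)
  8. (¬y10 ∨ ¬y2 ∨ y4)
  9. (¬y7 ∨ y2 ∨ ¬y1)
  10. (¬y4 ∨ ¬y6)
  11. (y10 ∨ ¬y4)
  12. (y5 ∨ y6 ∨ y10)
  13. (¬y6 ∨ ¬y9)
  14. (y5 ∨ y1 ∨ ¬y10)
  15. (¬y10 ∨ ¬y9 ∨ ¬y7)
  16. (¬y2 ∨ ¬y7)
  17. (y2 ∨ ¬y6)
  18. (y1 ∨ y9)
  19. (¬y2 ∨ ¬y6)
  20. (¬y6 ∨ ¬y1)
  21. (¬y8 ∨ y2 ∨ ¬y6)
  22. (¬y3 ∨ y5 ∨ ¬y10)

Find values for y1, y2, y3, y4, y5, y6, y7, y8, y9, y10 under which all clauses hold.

y1=True, y2=False, y3=False, y4=False, y5=True, y6=False, y7=False, y8=False, y9=True, y10=True

Pure literal: y3 appears only negated; assign y3 = False.
Pure literal: y5 appears only positively; assign y5 = True.
Branch on y1: take y1 = True.
  then y6 is forced to False.
The remaining clauses are satisfied by y2 = False, y4 = False, y7 = False, y8 = False, y9 = True, y10 = True.
Every clause has at least one true literal under this assignment.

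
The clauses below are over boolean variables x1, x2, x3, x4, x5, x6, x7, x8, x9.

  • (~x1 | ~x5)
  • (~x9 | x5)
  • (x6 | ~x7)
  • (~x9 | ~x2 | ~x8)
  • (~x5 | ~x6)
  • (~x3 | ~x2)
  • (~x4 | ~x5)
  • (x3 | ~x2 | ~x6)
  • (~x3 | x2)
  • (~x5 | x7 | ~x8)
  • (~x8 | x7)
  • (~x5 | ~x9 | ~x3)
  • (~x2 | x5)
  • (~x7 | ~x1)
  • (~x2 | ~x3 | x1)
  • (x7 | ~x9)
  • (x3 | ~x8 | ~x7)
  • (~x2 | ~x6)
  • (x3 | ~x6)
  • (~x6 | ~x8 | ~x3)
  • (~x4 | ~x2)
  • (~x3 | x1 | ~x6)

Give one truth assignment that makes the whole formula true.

x4 occurs only negated in the remaining clauses — set x4 = False.
x8 occurs only negated in the remaining clauses — set x8 = False.
Branch on x1: take x1 = False.
The remaining clauses are satisfied by x2 = True, x3 = False, x5 = True, x6 = False, x7 = False, x9 = False.
Every clause has at least one true literal under this assignment.

x1 = F, x2 = T, x3 = F, x4 = F, x5 = T, x6 = F, x7 = F, x8 = F, x9 = F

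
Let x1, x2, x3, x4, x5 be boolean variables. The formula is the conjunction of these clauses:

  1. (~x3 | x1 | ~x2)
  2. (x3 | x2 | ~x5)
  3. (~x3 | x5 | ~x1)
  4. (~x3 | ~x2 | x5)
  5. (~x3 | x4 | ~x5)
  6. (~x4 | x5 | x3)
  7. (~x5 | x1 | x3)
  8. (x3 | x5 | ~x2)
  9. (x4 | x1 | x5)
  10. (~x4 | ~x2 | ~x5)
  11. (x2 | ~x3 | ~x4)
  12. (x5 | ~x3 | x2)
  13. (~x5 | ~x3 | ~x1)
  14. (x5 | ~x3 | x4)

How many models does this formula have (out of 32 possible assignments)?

2

Satisfying assignments:
  x1=T x2=F x3=F x4=F x5=F
  x1=T x2=T x3=F x4=F x5=T
Count: 2.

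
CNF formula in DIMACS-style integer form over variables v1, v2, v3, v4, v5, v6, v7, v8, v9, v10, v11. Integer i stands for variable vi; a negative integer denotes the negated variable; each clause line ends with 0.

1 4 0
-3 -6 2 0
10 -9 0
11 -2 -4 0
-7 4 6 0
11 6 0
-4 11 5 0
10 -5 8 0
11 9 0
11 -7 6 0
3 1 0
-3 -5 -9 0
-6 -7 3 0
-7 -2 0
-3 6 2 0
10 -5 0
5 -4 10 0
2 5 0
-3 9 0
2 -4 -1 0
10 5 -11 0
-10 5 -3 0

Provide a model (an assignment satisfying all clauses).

v1 = True, v2 = True, v3 = False, v4 = False, v5 = False, v6 = False, v7 = False, v8 = True, v9 = True, v10 = True, v11 = True

v7 occurs only negated in the remaining clauses — set v7 = False.
v8 occurs only positively in the remaining clauses — set v8 = True.
Branch on v1: take v1 = True.
Try v2 = True.
Try v3 = False.
The remaining clauses are satisfied by v4 = False, v5 = False, v6 = False, v9 = True, v10 = True, v11 = True.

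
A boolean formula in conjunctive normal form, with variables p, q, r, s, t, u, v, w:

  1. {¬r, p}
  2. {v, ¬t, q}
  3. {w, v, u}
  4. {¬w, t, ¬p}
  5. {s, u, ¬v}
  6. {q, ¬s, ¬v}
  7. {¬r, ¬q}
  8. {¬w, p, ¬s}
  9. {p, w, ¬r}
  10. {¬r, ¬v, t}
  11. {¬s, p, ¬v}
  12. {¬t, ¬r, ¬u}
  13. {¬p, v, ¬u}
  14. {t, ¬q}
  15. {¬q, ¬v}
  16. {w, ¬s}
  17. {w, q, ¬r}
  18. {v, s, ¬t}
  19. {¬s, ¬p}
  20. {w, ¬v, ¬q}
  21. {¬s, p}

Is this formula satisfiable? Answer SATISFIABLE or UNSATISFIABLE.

r occurs only negated in the remaining clauses — set r = False.
Set p = True and propagate.
  then s is forced to False.
Set q = False and propagate.
Set t = True and propagate.
  then v is forced to True.
  then u is forced to True.
w is now unconstrained; take w = True.
So p=T, q=F, r=F, s=F, t=T, u=T, v=T, w=T is a satisfying assignment.

SATISFIABLE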